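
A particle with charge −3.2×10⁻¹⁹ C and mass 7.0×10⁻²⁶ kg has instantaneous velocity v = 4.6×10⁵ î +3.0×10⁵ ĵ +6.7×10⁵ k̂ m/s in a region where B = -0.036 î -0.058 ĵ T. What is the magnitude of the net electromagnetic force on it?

v×B = (3.89×10⁴, -2.41×10⁴, -1.59×10⁴) N/C.
F = q v×B = (−3.2×10⁻¹⁹ C)·(3.89×10⁴, -2.41×10⁴, -1.59×10⁴) = (-1.24×10⁻¹⁴, 7.72×10⁻¹⁵, 5.08×10⁻¹⁵) N.
|F| = 1.55×10⁻¹⁴ N.

|F| ≈ 1.55×10⁻¹⁴ N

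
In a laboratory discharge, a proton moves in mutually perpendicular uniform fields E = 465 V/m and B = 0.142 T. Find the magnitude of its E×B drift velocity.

In crossed fields the guiding centre drifts at v_d = |E×B|/B² = E/B, independent of charge and mass.
v_d = 465/0.142 = 3270 m/s.

v_d ≈ 3270 m/s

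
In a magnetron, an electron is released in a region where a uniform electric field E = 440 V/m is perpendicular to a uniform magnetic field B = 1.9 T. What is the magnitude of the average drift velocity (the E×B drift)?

v_d ≈ 230 m/s

In crossed fields the guiding centre drifts at v_d = |E×B|/B² = E/B, independent of charge and mass.
v_d = 440/1.9 = 230 m/s.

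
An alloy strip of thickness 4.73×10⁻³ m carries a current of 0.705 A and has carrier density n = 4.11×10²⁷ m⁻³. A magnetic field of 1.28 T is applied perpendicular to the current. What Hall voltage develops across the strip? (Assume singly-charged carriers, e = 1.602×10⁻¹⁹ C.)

V_H = IB/(n e t).
V_H = (0.705)(1.28)/((4.11×10²⁷)(1.602×10⁻¹⁹)(4.73×10⁻³)) ≈ 2.90×10⁻⁷ V.

V_H ≈ 2.90×10⁻⁷ V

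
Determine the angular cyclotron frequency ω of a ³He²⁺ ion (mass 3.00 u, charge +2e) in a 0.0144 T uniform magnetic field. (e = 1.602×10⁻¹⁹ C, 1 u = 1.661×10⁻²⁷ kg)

ω = |q|B/m.
ω = (3.204×10⁻¹⁹)(0.0144)/4.983×10⁻²⁷ ≈ 9.26×10⁵ rad/s.

ω ≈ 9.26×10⁵ rad/s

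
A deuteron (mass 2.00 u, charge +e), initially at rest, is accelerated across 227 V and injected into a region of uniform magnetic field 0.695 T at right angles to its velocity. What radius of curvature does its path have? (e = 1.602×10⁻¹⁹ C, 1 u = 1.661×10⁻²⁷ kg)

Acceleration: |q|V = ½mv² ⇒ v = √(2|q|V/m) = √(2·1.602×10⁻¹⁹·227/3.322×10⁻²⁷) ≈ 1.480×10⁵ m/s.
In the field: r = mv/(|q|B) = (3.322×10⁻²⁷)(1.480×10⁵)/((1.602×10⁻¹⁹)(0.695)) ≈ 4.41×10⁻³ m.

r ≈ 4.41×10⁻³ m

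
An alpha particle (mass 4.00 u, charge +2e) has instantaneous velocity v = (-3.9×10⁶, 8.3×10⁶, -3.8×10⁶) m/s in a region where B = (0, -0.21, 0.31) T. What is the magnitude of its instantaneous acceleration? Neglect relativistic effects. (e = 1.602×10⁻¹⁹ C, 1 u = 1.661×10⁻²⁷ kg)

|a| ≈ 1.11×10¹⁴ m/s²

v×B = (1.78×10⁶, 1.21×10⁶, 8.19×10⁵) N/C.
F = q v×B = (3.204×10⁻¹⁹ C)·(1.78×10⁶, 1.21×10⁶, 8.19×10⁵) = (5.69×10⁻¹³, 3.87×10⁻¹³, 2.62×10⁻¹³) N.
|a| = |F|/m = 7.364×10⁻¹³/6.644×10⁻²⁷ ≈ 1.11×10¹⁴ m/s².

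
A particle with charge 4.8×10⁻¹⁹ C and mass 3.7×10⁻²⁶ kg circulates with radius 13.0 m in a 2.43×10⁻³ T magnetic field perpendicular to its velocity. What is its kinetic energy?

v = |q|Br/m, then KE = ½mv² = (qBr)²/(2m).
v = (4.8×10⁻¹⁹)(2.43×10⁻³)(13.0)/3.7×10⁻²⁶ ≈ 4.098×10⁵ m/s.
KE = ½(3.7×10⁻²⁶)(4.098×10⁵)² ≈ 3.11×10⁻¹⁵ J.

KE ≈ 3.11×10⁻¹⁵ J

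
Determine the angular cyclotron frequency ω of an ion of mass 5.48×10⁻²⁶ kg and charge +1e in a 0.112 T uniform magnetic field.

ω = |q|B/m.
ω = (1.602×10⁻¹⁹)(0.112)/5.48×10⁻²⁶ ≈ 3.27×10⁵ rad/s.

ω ≈ 3.27×10⁵ rad/s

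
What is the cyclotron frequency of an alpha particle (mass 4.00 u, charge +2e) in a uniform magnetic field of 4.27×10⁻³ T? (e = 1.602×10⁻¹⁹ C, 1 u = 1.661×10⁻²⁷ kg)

f ≈ 3.28×10⁴ Hz

f = |q|B/(2πm).
f = (3.204×10⁻¹⁹)(4.27×10⁻³)/(2π·6.644×10⁻²⁷) ≈ 3.28×10⁴ Hz.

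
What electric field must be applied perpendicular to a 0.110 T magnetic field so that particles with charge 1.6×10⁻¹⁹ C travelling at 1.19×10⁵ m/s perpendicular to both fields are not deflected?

E = 1.31×10⁴ V/m

For straight-line motion qE = qvB, so E = vB.
E = 1.19×10⁵ × 0.110 = 1.31×10⁴ V/m.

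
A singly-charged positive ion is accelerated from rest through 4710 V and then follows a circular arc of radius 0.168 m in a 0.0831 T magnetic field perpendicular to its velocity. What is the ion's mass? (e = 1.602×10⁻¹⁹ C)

Combine |q|V = ½mv² and r = mv/(|q|B): eliminate v to get m = qB²r²/(2V).
m = (1.602×10⁻¹⁹)(0.0831)²(0.168)²/(2·4710) ≈ 3.31×10⁻²⁷ kg.

m ≈ 3.31×10⁻²⁷ kg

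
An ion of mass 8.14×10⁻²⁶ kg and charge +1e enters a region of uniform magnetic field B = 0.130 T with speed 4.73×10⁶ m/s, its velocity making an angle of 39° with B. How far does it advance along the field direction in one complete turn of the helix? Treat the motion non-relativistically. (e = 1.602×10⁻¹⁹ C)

p ≈ 90.3 m

v∥ = v cosθ = 4.73×10⁶·cos39° ≈ 3.676×10⁶ m/s.
T = 2πm/(|q|B) = 2π(8.14×10⁻²⁶)/((1.602×10⁻¹⁹)(0.130)) ≈ 2.456×10⁻⁵ s.
pitch = v∥ T = (3.676×10⁶)(2.456×10⁻⁵) ≈ 90.3 m.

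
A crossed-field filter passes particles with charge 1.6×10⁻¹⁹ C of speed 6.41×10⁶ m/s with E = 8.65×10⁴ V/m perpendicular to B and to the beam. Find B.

B = 0.0135 T

Balance of forces in the selector: qE = qvB ⇒ B = E/v.
B = 8.65×10⁴/6.41×10⁶ = 0.0135 T.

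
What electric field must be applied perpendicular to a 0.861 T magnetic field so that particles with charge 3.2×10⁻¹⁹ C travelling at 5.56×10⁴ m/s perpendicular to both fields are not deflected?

For straight-line motion qE = qvB, so E = vB.
E = 5.56×10⁴ × 0.861 = 4.79×10⁴ V/m.

E = 4.79×10⁴ V/m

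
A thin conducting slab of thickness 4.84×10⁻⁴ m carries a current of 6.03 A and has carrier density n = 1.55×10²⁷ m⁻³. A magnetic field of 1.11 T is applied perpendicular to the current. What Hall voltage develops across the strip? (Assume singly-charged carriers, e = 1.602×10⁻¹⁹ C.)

V_H ≈ 5.57×10⁻⁵ V

V_H = IB/(n e t).
V_H = (6.03)(1.11)/((1.55×10²⁷)(1.602×10⁻¹⁹)(4.84×10⁻⁴)) ≈ 5.57×10⁻⁵ V.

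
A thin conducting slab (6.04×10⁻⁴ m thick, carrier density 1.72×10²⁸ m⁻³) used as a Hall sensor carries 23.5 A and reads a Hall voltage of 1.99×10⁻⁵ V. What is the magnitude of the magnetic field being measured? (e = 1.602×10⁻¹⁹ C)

B ≈ 1.41 T

From V_H = IB/(n e t), B = V_H n e t / I.
B = (1.99×10⁻⁵)(1.72×10²⁸)(1.602×10⁻¹⁹)(6.04×10⁻⁴)/23.5 ≈ 1.41 T.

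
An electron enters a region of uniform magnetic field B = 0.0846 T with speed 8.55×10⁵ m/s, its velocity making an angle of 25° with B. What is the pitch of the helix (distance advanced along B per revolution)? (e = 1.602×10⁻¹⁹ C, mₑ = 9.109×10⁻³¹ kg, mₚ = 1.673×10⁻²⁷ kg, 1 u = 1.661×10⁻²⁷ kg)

p ≈ 3.27×10⁻⁴ m

v∥ = v cosθ = 8.55×10⁵·cos25° ≈ 7.749×10⁵ m/s.
T = 2πm/(|q|B) = 2π(9.109×10⁻³¹)/((1.602×10⁻¹⁹)(0.0846)) ≈ 4.223×10⁻¹⁰ s.
pitch = v∥ T = (7.749×10⁵)(4.223×10⁻¹⁰) ≈ 3.27×10⁻⁴ m.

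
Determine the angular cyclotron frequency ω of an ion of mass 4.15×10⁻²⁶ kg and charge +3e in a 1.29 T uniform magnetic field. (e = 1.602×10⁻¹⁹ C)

ω = |q|B/m.
ω = (4.806×10⁻¹⁹)(1.29)/4.15×10⁻²⁶ ≈ 1.49×10⁷ rad/s.

ω ≈ 1.49×10⁷ rad/s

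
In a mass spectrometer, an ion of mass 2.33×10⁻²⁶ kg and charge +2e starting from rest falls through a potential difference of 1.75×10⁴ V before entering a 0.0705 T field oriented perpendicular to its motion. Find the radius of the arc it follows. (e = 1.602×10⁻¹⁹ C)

r ≈ 0.716 m

Acceleration: |q|V = ½mv² ⇒ v = √(2|q|V/m) = √(2·3.204×10⁻¹⁹·1.75×10⁴/2.33×10⁻²⁶) ≈ 6.937×10⁵ m/s.
In the field: r = mv/(|q|B) = (2.33×10⁻²⁶)(6.937×10⁵)/((3.204×10⁻¹⁹)(0.0705)) ≈ 0.716 m.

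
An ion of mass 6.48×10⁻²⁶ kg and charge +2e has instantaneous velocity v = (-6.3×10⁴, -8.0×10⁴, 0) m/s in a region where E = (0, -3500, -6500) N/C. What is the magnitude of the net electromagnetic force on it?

|F| ≈ 2.37×10⁻¹⁵ N

Only an electric field acts, so F = qE = (3.204×10⁻¹⁹ C)·(0, -3500, -6500) = (0, -1.12×10⁻¹⁵, -2.08×10⁻¹⁵) N.
|F| = 2.37×10⁻¹⁵ N.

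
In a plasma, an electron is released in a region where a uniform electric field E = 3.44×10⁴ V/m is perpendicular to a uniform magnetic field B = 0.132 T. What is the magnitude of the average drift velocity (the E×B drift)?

v_d ≈ 2.61×10⁵ m/s

The steady drift has the magnetic force balancing the electric force, so v_d = E/B.
v_d = 3.44×10⁴/0.132 = 2.61×10⁵ m/s.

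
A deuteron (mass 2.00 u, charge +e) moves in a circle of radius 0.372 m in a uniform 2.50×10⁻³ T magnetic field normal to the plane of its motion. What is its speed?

From |q|vB = mv²/r, v = |q|Br/m.
v = (1.602×10⁻¹⁹)(2.50×10⁻³)(0.372)/3.322×10⁻²⁷ ≈ 4.48×10⁴ m/s.

v ≈ 4.48×10⁴ m/s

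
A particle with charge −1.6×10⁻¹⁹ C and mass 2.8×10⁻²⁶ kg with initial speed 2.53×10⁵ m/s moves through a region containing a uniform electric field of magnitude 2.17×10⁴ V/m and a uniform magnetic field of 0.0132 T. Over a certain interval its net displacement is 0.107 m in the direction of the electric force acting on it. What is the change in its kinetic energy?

ΔKE ≈ 3.72×10⁻¹⁶ J

The magnetic force is always ⟂ v and does no work; only the electric force changes KE.
ΔKE = F_E · d = |q|E d = (1.6×10⁻¹⁹)(2.17×10⁴)(0.107) ≈ 3.72×10⁻¹⁶ J.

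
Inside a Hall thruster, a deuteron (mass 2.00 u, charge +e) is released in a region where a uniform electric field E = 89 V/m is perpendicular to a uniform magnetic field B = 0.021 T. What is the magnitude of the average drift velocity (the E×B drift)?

The E×B drift speed is v_d = E/B.
v_d = 89/0.021 = 4200 m/s.

v_d ≈ 4200 m/s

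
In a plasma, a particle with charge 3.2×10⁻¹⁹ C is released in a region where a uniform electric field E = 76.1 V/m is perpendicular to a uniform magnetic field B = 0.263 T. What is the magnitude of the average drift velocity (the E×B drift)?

The E×B drift speed is v_d = E/B.
v_d = 76.1/0.263 = 289 m/s.

v_d ≈ 289 m/s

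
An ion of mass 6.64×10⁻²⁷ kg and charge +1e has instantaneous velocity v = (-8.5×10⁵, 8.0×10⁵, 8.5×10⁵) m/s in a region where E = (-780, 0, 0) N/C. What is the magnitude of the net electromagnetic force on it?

Only an electric field acts, so F = qE = (1.602×10⁻¹⁹ C)·(-780, 0, 0) = (-1.25×10⁻¹⁶, 0, 0) N.
|F| = 1.25×10⁻¹⁶ N.

|F| ≈ 1.25×10⁻¹⁶ N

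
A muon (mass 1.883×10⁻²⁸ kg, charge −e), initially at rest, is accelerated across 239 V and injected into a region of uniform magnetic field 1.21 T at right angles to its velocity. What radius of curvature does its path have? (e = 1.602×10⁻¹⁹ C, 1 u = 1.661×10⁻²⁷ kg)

Acceleration: |q|V = ½mv² ⇒ v = √(2|q|V/m) = √(2·1.602×10⁻¹⁹·239/1.883×10⁻²⁸) ≈ 6.377×10⁵ m/s.
In the field: r = mv/(|q|B) = (1.883×10⁻²⁸)(6.377×10⁵)/((1.602×10⁻¹⁹)(1.21)) ≈ 6.19×10⁻⁴ m.

r ≈ 6.19×10⁻⁴ m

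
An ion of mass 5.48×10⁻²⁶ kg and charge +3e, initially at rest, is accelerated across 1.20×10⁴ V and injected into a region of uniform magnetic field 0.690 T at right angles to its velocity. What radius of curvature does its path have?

r ≈ 0.0758 m

Acceleration: |q|V = ½mv² ⇒ v = √(2|q|V/m) = √(2·4.806×10⁻¹⁹·1.20×10⁴/5.48×10⁻²⁶) ≈ 4.588×10⁵ m/s.
In the field: r = mv/(|q|B) = (5.48×10⁻²⁶)(4.588×10⁵)/((4.806×10⁻¹⁹)(0.690)) ≈ 0.0758 m.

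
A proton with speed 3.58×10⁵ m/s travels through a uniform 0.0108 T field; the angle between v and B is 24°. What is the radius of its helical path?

v⊥ = v sinθ = 3.58×10⁵·sin24° ≈ 1.456×10⁵ m/s.
r = m v⊥/(|q|B) = (1.673×10⁻²⁷)(1.456×10⁵)/((1.602×10⁻¹⁹)(0.0108)) ≈ 0.141 m.

r ≈ 0.141 m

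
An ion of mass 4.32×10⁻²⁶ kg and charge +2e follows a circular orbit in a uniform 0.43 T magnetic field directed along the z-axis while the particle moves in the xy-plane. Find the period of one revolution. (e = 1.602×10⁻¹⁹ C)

T ≈ 2.0×10⁻⁶ s

The cyclotron period depends only on m, q, B: T = 2πm/(|q|B).
T = 2π(4.32×10⁻²⁶)/((3.204×10⁻¹⁹)(0.43)) ≈ 2.0×10⁻⁶ s.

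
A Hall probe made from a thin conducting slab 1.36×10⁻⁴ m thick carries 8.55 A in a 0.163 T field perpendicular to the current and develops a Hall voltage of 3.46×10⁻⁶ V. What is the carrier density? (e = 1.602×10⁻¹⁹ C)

From V_H = IB/(n e t), n = IB/(V_H e t).
n = (8.55)(0.163)/((3.46×10⁻⁶)(1.602×10⁻¹⁹)(1.36×10⁻⁴)) ≈ 1.85×10²⁸ m⁻³.

n ≈ 1.85×10²⁸ m⁻³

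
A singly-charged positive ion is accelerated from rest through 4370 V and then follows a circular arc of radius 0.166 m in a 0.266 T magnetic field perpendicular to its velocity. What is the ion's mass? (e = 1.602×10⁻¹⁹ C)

m ≈ 3.57×10⁻²⁶ kg

Combine |q|V = ½mv² and r = mv/(|q|B): eliminate v to get m = qB²r²/(2V).
m = (1.602×10⁻¹⁹)(0.266)²(0.166)²/(2·4370) ≈ 3.57×10⁻²⁶ kg.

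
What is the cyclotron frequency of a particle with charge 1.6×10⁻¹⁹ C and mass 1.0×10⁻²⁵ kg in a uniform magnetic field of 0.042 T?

f = |q|B/(2πm).
f = (1.6×10⁻¹⁹)(0.042)/(2π·1.0×10⁻²⁵) ≈ 1.1×10⁴ Hz.

f ≈ 1.1×10⁴ Hz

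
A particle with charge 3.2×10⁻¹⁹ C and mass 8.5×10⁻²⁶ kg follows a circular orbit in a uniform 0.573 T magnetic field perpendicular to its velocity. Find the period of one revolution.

T ≈ 2.91×10⁻⁶ s

The cyclotron period depends only on m, q, B: T = 2πm/(|q|B).
T = 2π(8.5×10⁻²⁶)/((3.2×10⁻¹⁹)(0.573)) ≈ 2.91×10⁻⁶ s.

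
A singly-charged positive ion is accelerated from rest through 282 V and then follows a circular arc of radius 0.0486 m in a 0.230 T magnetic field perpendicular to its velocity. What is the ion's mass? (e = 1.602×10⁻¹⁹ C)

Combine |q|V = ½mv² and r = mv/(|q|B): eliminate v to get m = qB²r²/(2V).
m = (1.602×10⁻¹⁹)(0.230)²(0.0486)²/(2·282) ≈ 3.55×10⁻²⁶ kg.

m ≈ 3.55×10⁻²⁶ kg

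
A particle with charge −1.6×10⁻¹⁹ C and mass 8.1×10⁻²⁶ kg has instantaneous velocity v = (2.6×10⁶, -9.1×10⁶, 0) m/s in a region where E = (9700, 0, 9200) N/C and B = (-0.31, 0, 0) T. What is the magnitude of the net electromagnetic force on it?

|F| ≈ 4.50×10⁻¹³ N

v×B = (0, 0, -2.82×10⁶) N/C.
E + v×B = (9700, 0, -2.81×10⁶) N/C.
F = q(E + v×B) = (−1.6×10⁻¹⁹ C)·(9700, 0, -2.81×10⁶) = (-1.55×10⁻¹⁵, 0, 4.50×10⁻¹³) N.
|F| = 4.50×10⁻¹³ N.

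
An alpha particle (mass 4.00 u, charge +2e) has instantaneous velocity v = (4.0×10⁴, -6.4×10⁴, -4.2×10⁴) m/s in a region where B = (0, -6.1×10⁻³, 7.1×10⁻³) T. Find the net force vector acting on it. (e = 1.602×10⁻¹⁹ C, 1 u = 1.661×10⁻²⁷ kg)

F ≈ (-2.28×10⁻¹⁶, -9.10×10⁻¹⁷, -7.82×10⁻¹⁷) N

v×B = (-711, -284, -244) N/C.
F = q v×B = (3.204×10⁻¹⁹ C)·(-711, -284, -244) = (-2.28×10⁻¹⁶, -9.10×10⁻¹⁷, -7.82×10⁻¹⁷) N.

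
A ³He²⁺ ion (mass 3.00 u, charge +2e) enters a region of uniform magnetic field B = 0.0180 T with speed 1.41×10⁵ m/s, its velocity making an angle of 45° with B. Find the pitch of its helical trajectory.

p ≈ 0.541 m

v∥ = v cosθ = 1.41×10⁵·cos45° ≈ 9.970×10⁴ m/s.
T = 2πm/(|q|B) = 2π(4.983×10⁻²⁷)/((3.204×10⁻¹⁹)(0.0180)) ≈ 5.429×10⁻⁶ s.
pitch = v∥ T = (9.970×10⁴)(5.429×10⁻⁶) ≈ 0.541 m.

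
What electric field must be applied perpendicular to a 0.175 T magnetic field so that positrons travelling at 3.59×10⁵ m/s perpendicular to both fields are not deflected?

E = 6.28×10⁴ V/m

For straight-line motion qE = qvB, so E = vB.
E = 3.59×10⁵ × 0.175 = 6.28×10⁴ V/m.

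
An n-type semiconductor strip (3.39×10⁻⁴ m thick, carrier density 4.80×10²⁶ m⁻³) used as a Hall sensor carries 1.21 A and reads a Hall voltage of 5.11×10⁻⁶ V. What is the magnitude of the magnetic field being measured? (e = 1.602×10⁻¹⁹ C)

B ≈ 0.110 T

From V_H = IB/(n e t), B = V_H n e t / I.
B = (5.11×10⁻⁶)(4.80×10²⁶)(1.602×10⁻¹⁹)(3.39×10⁻⁴)/1.21 ≈ 0.110 T.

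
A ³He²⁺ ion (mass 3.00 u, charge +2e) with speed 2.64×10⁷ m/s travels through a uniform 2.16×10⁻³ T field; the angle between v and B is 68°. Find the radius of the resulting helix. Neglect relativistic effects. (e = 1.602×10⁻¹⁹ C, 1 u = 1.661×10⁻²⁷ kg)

r ≈ 176 m

v⊥ = v sinθ = 2.64×10⁷·sin68° ≈ 2.448×10⁷ m/s.
r = m v⊥/(|q|B) = (4.983×10⁻²⁷)(2.448×10⁷)/((3.204×10⁻¹⁹)(2.16×10⁻³)) ≈ 176 m.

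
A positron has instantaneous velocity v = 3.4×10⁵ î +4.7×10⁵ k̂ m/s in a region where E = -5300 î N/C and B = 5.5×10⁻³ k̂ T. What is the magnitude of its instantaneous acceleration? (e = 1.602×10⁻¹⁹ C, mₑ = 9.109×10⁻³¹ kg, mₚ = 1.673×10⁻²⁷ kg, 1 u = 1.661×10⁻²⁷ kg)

v×B = (0, -1870, 0) N/C.
E + v×B = (-5300, -1870, 0) N/C.
F = q(E + v×B) = (1.602×10⁻¹⁹ C)·(-5300, -1870, 0) = (-8.49×10⁻¹⁶, -3.00×10⁻¹⁶, 0) N.
|a| = |F|/m = 9.004×10⁻¹⁶/9.109×10⁻³¹ ≈ 9.88×10¹⁴ m/s².

|a| ≈ 9.88×10¹⁴ m/s²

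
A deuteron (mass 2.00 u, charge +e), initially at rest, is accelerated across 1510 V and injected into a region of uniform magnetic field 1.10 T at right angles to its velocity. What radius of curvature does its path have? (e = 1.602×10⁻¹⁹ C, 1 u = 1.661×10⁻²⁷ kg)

Acceleration: |q|V = ½mv² ⇒ v = √(2|q|V/m) = √(2·1.602×10⁻¹⁹·1510/3.322×10⁻²⁷) ≈ 3.816×10⁵ m/s.
In the field: r = mv/(|q|B) = (3.322×10⁻²⁷)(3.816×10⁵)/((1.602×10⁻¹⁹)(1.10)) ≈ 7.19×10⁻³ m.

r ≈ 7.19×10⁻³ m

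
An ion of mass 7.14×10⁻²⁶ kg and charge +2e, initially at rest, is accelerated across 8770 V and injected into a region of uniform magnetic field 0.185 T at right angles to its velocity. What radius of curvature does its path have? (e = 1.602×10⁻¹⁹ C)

r ≈ 0.338 m

Acceleration: |q|V = ½mv² ⇒ v = √(2|q|V/m) = √(2·3.204×10⁻¹⁹·8770/7.14×10⁻²⁶) ≈ 2.806×10⁵ m/s.
In the field: r = mv/(|q|B) = (7.14×10⁻²⁶)(2.806×10⁵)/((3.204×10⁻¹⁹)(0.185)) ≈ 0.338 m.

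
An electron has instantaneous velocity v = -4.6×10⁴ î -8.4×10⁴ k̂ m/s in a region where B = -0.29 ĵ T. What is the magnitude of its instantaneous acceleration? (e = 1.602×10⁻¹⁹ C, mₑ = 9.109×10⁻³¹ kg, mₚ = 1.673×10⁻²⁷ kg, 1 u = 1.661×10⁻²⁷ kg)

v×B = (-2.44×10⁴, 0, 1.33×10⁴) N/C.
F = q v×B = (−1.602×10⁻¹⁹ C)·(-2.44×10⁴, 0, 1.33×10⁴) = (3.90×10⁻¹⁵, 0, -2.14×10⁻¹⁵) N.
|a| = |F|/m = 4.449×10⁻¹⁵/9.109×10⁻³¹ ≈ 4.88×10¹⁵ m/s².

|a| ≈ 4.88×10¹⁵ m/s²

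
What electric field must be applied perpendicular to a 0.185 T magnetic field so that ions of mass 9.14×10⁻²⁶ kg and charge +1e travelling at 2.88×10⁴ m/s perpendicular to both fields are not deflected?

E = 5330 V/m

For straight-line motion qE = qvB, so E = vB.
E = 2.88×10⁴ × 0.185 = 5330 V/m.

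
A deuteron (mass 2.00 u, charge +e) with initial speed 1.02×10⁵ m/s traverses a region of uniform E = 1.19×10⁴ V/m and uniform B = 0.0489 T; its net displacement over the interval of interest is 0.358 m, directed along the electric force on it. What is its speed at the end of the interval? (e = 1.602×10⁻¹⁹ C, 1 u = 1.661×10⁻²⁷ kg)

B does no work; ΔKE = |q|E d.
½mv_f² = ½mv₀² + |q|Ed = ½(3.322×10⁻²⁷)(1.02×10⁵)² + (1.602×10⁻¹⁹)(1.19×10⁴)(0.358) ≈ 1.728×10⁻¹⁷ J + 6.825×10⁻¹⁶ J ≈ 6.998×10⁻¹⁶ J.
v_f = √(2·6.998×10⁻¹⁶/3.322×10⁻²⁷) ≈ 6.49×10⁵ m/s.

v_f ≈ 6.49×10⁵ m/s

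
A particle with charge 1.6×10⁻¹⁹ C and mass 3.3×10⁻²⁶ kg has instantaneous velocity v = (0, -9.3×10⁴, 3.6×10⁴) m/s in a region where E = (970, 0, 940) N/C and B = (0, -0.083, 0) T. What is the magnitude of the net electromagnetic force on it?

v×B = (2990, 0, 0) N/C.
E + v×B = (3960, 0, 940) N/C.
F = q(E + v×B) = (1.6×10⁻¹⁹ C)·(3960, 0, 940) = (6.33×10⁻¹⁶, 0, 1.50×10⁻¹⁶) N.
|F| = 6.51×10⁻¹⁶ N.

|F| ≈ 6.51×10⁻¹⁶ N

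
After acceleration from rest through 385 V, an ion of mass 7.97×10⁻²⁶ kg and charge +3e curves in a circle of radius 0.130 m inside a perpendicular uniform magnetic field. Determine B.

B ≈ 0.0869 T

v = √(2|q|V/m) = √(2·4.806×10⁻¹⁹·385/7.97×10⁻²⁶) ≈ 6.814×10⁴ m/s.
B = mv/(|q|r) = (7.97×10⁻²⁶)(6.814×10⁴)/((4.806×10⁻¹⁹)(0.130)) ≈ 0.0869 T.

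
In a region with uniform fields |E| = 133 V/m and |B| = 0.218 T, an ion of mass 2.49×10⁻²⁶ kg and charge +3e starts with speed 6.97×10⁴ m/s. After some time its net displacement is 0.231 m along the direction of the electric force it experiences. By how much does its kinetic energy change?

The magnetic force is always ⟂ v and does no work; only the electric force changes KE.
ΔKE = F_E · d = |q|E d = (4.806×10⁻¹⁹)(133)(0.231) ≈ 1.48×10⁻¹⁷ J.

ΔKE ≈ 1.48×10⁻¹⁷ J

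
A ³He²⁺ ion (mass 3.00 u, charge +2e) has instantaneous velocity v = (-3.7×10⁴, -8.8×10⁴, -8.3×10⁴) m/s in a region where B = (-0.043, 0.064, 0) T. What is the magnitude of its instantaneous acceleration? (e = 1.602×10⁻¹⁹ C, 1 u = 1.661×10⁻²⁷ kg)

v×B = (5310, 3570, -6150) N/C.
F = q v×B = (3.204×10⁻¹⁹ C)·(5310, 3570, -6150) = (1.70×10⁻¹⁵, 1.14×10⁻¹⁵, -1.97×10⁻¹⁵) N.
|a| = |F|/m = 2.844×10⁻¹⁵/4.983×10⁻²⁷ ≈ 5.71×10¹¹ m/s².

|a| ≈ 5.71×10¹¹ m/s²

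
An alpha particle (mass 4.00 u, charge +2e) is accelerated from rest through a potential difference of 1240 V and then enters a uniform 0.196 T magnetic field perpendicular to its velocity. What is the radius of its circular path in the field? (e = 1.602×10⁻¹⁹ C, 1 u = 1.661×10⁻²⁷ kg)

Acceleration: |q|V = ½mv² ⇒ v = √(2|q|V/m) = √(2·3.204×10⁻¹⁹·1240/6.644×10⁻²⁷) ≈ 3.458×10⁵ m/s.
In the field: r = mv/(|q|B) = (6.644×10⁻²⁷)(3.458×10⁵)/((3.204×10⁻¹⁹)(0.196)) ≈ 0.0366 m.

r ≈ 0.0366 m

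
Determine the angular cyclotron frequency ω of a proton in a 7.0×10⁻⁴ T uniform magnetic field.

ω ≈ 6.7×10⁴ rad/s

ω = |q|B/m.
ω = (1.602×10⁻¹⁹)(7.0×10⁻⁴)/1.673×10⁻²⁷ ≈ 6.7×10⁴ rad/s.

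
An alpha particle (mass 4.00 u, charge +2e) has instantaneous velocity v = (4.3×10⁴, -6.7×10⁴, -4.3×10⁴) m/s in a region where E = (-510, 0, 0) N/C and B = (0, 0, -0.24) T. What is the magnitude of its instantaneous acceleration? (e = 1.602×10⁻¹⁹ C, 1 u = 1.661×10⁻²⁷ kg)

|a| ≈ 9.01×10¹¹ m/s²

v×B = (1.61×10⁴, 1.03×10⁴, 0) N/C.
E + v×B = (1.56×10⁴, 1.03×10⁴, 0) N/C.
F = q(E + v×B) = (3.204×10⁻¹⁹ C)·(1.56×10⁴, 1.03×10⁴, 0) = (4.99×10⁻¹⁵, 3.31×10⁻¹⁵, 0) N.
|a| = |F|/m = 5.985×10⁻¹⁵/6.644×10⁻²⁷ ≈ 9.01×10¹¹ m/s².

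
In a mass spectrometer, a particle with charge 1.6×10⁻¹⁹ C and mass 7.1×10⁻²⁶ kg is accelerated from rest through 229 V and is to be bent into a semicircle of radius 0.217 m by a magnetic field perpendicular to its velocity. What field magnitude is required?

v = √(2|q|V/m) = √(2·1.6×10⁻¹⁹·229/7.1×10⁻²⁶) ≈ 3.213×10⁴ m/s.
B = mv/(|q|r) = (7.1×10⁻²⁶)(3.213×10⁴)/((1.6×10⁻¹⁹)(0.217)) ≈ 0.0657 T.

B ≈ 0.0657 T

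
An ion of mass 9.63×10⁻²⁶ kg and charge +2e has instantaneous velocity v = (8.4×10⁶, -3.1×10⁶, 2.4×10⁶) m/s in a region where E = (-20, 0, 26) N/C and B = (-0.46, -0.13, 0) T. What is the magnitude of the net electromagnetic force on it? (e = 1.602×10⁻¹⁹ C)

|F| ≈ 8.87×10⁻¹³ N

v×B = (3.12×10⁵, -1.10×10⁶, -2.52×10⁶) N/C.
E + v×B = (3.12×10⁵, -1.10×10⁶, -2.52×10⁶) N/C.
F = q(E + v×B) = (3.204×10⁻¹⁹ C)·(3.12×10⁵, -1.10×10⁶, -2.52×10⁶) = (1.00×10⁻¹³, -3.54×10⁻¹³, -8.07×10⁻¹³) N.
|F| = 8.87×10⁻¹³ N.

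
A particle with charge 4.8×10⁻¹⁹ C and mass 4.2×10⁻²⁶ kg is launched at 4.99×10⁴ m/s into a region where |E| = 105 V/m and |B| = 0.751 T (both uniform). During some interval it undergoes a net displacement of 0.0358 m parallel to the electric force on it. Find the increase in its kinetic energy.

The magnetic force is always ⟂ v and does no work; only the electric force changes KE.
ΔKE = F_E · d = |q|E d = (4.8×10⁻¹⁹)(105)(0.0358) ≈ 1.80×10⁻¹⁸ J.

ΔKE ≈ 1.80×10⁻¹⁸ J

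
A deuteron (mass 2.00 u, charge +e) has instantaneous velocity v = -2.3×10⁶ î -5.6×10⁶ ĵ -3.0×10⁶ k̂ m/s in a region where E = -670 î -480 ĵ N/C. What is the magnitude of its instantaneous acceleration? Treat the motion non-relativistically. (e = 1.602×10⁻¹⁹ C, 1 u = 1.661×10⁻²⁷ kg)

|a| ≈ 3.97×10¹⁰ m/s²

Only an electric field acts, so F = qE = (1.602×10⁻¹⁹ C)·(-670, -480, 0) = (-1.07×10⁻¹⁶, -7.69×10⁻¹⁷, 0) N.
|a| = |F|/m = 1.320×10⁻¹⁶/3.322×10⁻²⁷ ≈ 3.97×10¹⁰ m/s².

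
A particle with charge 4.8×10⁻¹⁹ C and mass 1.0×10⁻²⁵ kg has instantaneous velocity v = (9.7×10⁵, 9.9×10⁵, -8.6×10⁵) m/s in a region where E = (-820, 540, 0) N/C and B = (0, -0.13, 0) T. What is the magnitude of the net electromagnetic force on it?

v×B = (-1.12×10⁵, 0, -1.26×10⁵) N/C.
E + v×B = (-1.13×10⁵, 540, -1.26×10⁵) N/C.
F = q(E + v×B) = (4.8×10⁻¹⁹ C)·(-1.13×10⁵, 540, -1.26×10⁵) = (-5.41×10⁻¹⁴, 2.59×10⁻¹⁶, -6.05×10⁻¹⁴) N.
|F| = 8.12×10⁻¹⁴ N.

|F| ≈ 8.12×10⁻¹⁴ N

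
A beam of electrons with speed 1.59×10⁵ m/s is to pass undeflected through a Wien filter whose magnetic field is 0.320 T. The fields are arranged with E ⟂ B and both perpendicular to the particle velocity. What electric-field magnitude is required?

For straight-line motion qE = qvB, so E = vB.
E = 1.59×10⁵ × 0.320 = 5.09×10⁴ V/m.

E = 5.09×10⁴ V/m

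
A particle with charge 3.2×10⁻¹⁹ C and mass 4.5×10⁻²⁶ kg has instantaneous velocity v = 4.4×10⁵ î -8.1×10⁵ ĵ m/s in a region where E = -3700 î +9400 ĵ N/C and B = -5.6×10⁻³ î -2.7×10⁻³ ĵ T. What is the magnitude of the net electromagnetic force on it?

|F| ≈ 3.72×10⁻¹⁵ N

v×B = (0, 0, -5720) N/C.
E + v×B = (-3700, 9400, -5720) N/C.
F = q(E + v×B) = (3.2×10⁻¹⁹ C)·(-3700, 9400, -5720) = (-1.18×10⁻¹⁵, 3.01×10⁻¹⁵, -1.83×10⁻¹⁵) N.
|F| = 3.72×10⁻¹⁵ N.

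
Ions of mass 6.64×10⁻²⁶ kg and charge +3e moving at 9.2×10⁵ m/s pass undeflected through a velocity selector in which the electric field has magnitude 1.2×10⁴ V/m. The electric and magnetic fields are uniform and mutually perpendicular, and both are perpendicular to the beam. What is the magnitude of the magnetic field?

Balance of forces in the selector: qE = qvB ⇒ B = E/v.
B = 1.2×10⁴/9.2×10⁵ = 0.013 T.

B = 0.013 T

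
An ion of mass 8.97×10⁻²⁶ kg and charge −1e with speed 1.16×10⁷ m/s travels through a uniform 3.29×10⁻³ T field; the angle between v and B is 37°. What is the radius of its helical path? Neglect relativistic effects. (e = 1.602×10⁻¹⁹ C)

v⊥ = v sinθ = 1.16×10⁷·sin37° ≈ 6.981×10⁶ m/s.
r = m v⊥/(|q|B) = (8.97×10⁻²⁶)(6.981×10⁶)/((1.602×10⁻¹⁹)(3.29×10⁻³)) ≈ 1190 m.

r ≈ 1190 m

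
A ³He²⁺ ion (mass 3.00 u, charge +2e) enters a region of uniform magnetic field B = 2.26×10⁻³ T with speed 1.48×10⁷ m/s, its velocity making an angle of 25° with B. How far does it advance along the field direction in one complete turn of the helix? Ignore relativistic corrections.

p ≈ 580 m

v∥ = v cosθ = 1.48×10⁷·cos25° ≈ 1.341×10⁷ m/s.
T = 2πm/(|q|B) = 2π(4.983×10⁻²⁷)/((3.204×10⁻¹⁹)(2.26×10⁻³)) ≈ 4.324×10⁻⁵ s.
pitch = v∥ T = (1.341×10⁷)(4.324×10⁻⁵) ≈ 580 m.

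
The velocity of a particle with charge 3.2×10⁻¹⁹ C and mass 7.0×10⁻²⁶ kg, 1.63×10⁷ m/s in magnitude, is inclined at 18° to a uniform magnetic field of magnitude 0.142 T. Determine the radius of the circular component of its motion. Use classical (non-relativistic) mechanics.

v⊥ = v sinθ = 1.63×10⁷·sin18° ≈ 5.037×10⁶ m/s.
r = m v⊥/(|q|B) = (7.0×10⁻²⁶)(5.037×10⁶)/((3.2×10⁻¹⁹)(0.142)) ≈ 7.76 m.

r ≈ 7.76 m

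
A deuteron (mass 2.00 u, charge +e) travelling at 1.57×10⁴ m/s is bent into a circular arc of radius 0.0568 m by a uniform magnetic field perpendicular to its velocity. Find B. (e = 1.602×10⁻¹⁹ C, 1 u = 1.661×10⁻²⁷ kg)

B ≈ 5.73×10⁻³ T

From |q|vB = mv²/r, B = mv/(|q|r).
B = (3.322×10⁻²⁷)(1.57×10⁴)/((1.602×10⁻¹⁹)(0.0568)) ≈ 5.73×10⁻³ T.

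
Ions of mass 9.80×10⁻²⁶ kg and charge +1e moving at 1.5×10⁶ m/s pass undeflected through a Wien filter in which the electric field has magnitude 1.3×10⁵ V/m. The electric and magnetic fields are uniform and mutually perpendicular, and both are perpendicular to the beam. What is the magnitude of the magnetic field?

B = 0.087 T

Balance of forces in the selector: qE = qvB ⇒ B = E/v.
B = 1.3×10⁵/1.5×10⁶ = 0.087 T.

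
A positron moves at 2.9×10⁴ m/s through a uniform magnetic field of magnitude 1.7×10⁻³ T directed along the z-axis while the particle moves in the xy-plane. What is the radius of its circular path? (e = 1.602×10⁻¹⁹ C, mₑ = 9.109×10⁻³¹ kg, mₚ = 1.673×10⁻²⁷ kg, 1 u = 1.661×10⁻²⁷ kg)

r ≈ 9.7×10⁻⁵ m

The magnetic force provides the centripetal force: |q|vB = mv²/r.
r = mv/(|q|B) = (9.109×10⁻³¹)(2.9×10⁴)/((1.602×10⁻¹⁹)(1.7×10⁻³)) ≈ 9.7×10⁻⁵ m.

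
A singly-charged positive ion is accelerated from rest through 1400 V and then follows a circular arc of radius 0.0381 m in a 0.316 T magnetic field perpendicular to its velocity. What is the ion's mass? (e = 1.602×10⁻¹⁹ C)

Combine |q|V = ½mv² and r = mv/(|q|B): eliminate v to get m = qB²r²/(2V).
m = (1.602×10⁻¹⁹)(0.316)²(0.0381)²/(2·1400) ≈ 8.29×10⁻²⁷ kg.

m ≈ 8.29×10⁻²⁷ kg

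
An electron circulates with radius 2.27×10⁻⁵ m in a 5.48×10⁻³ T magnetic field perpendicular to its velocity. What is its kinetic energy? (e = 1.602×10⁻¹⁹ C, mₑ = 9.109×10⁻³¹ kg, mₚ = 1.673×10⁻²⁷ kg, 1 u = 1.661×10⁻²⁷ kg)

KE ≈ 1.36×10⁻³ eV

v = |q|Br/m, then KE = ½mv² = (qBr)²/(2m).
v = (1.602×10⁻¹⁹)(5.48×10⁻³)(2.27×10⁻⁵)/9.109×10⁻³¹ ≈ 2.188×10⁴ m/s.
KE = ½(9.109×10⁻³¹)(2.188×10⁴)² ≈ 2.18×10⁻²² J = 1.36×10⁻³ eV.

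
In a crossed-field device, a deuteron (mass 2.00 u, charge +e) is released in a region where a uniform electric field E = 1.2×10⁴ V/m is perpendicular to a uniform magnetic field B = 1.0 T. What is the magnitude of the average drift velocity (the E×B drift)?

The steady drift has the magnetic force balancing the electric force, so v_d = E/B.
v_d = 1.2×10⁴/1.0 = 1.2×10⁴ m/s.

v_d ≈ 1.2×10⁴ m/s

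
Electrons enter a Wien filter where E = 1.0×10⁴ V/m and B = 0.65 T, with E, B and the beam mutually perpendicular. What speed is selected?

v = 1.5×10⁴ m/s

Straight-line motion ⇒ electric and magnetic forces cancel, so E = vB.
v = E/B = 1.0×10⁴/0.65 = 1.5×10⁴ m/s.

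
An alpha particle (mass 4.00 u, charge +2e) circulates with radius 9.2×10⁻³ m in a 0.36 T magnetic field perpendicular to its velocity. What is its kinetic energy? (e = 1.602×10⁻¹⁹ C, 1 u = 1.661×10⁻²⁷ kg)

KE ≈ 8.5×10⁻¹⁷ J

v = |q|Br/m, then KE = ½mv² = (qBr)²/(2m).
v = (3.204×10⁻¹⁹)(0.36)(9.2×10⁻³)/6.644×10⁻²⁷ ≈ 1.597×10⁵ m/s.
KE = ½(6.644×10⁻²⁷)(1.597×10⁵)² ≈ 8.5×10⁻¹⁷ J.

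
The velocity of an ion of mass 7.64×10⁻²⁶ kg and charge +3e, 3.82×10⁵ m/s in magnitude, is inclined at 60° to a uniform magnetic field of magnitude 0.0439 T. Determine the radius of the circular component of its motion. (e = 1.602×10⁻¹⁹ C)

v⊥ = v sinθ = 3.82×10⁵·sin60° ≈ 3.308×10⁵ m/s.
r = m v⊥/(|q|B) = (7.64×10⁻²⁶)(3.308×10⁵)/((4.806×10⁻¹⁹)(0.0439)) ≈ 1.20 m.

r ≈ 1.20 m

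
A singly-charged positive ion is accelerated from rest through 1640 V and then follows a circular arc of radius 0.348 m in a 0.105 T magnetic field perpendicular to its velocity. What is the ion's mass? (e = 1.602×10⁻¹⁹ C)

m ≈ 6.52×10⁻²⁶ kg

Combine |q|V = ½mv² and r = mv/(|q|B): eliminate v to get m = qB²r²/(2V).
m = (1.602×10⁻¹⁹)(0.105)²(0.348)²/(2·1640) ≈ 6.52×10⁻²⁶ kg.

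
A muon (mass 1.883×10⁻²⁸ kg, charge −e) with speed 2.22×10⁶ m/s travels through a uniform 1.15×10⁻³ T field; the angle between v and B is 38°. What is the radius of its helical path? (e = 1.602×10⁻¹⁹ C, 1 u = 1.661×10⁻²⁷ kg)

r ≈ 1.40 m

v⊥ = v sinθ = 2.22×10⁶·sin38° ≈ 1.367×10⁶ m/s.
r = m v⊥/(|q|B) = (1.883×10⁻²⁸)(1.367×10⁶)/((1.602×10⁻¹⁹)(1.15×10⁻³)) ≈ 1.40 m.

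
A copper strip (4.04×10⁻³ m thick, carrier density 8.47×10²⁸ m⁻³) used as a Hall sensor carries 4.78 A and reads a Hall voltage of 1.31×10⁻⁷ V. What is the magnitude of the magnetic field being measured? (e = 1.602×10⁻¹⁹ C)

From V_H = IB/(n e t), B = V_H n e t / I.
B = (1.31×10⁻⁷)(8.47×10²⁸)(1.602×10⁻¹⁹)(4.04×10⁻³)/4.78 ≈ 1.50 T.

B ≈ 1.50 T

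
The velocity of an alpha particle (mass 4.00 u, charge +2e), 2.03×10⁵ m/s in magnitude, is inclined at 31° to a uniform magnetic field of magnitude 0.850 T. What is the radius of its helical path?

v⊥ = v sinθ = 2.03×10⁵·sin31° ≈ 1.046×10⁵ m/s.
r = m v⊥/(|q|B) = (6.644×10⁻²⁷)(1.046×10⁵)/((3.204×10⁻¹⁹)(0.850)) ≈ 2.55×10⁻³ m.

r ≈ 2.55×10⁻³ m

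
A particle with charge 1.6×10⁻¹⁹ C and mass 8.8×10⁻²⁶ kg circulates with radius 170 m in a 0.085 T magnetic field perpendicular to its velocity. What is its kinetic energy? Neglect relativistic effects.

v = |q|Br/m, then KE = ½mv² = (qBr)²/(2m).
v = (1.6×10⁻¹⁹)(0.085)(170)/8.8×10⁻²⁶ ≈ 2.627×10⁷ m/s.
KE = ½(8.8×10⁻²⁶)(2.627×10⁷)² ≈ 3.0×10⁻¹¹ J = 1.9×10⁸ eV.

KE ≈ 1.9×10⁸ eV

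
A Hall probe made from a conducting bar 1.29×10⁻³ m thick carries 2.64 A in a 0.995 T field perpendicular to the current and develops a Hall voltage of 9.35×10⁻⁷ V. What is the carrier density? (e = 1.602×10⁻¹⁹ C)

From V_H = IB/(n e t), n = IB/(V_H e t).
n = (2.64)(0.995)/((9.35×10⁻⁷)(1.602×10⁻¹⁹)(1.29×10⁻³)) ≈ 1.36×10²⁸ m⁻³.

n ≈ 1.36×10²⁸ m⁻³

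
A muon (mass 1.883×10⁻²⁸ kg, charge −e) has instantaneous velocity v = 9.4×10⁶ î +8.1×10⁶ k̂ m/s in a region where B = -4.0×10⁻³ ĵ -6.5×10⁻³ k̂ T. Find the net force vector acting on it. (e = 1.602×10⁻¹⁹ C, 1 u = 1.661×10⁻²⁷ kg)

F ≈ (-5.19×10⁻¹⁵, -9.79×10⁻¹⁵, 6.02×10⁻¹⁵) N

v×B = (3.24×10⁴, 6.11×10⁴, -3.76×10⁴) N/C.
F = q v×B = (−1.602×10⁻¹⁹ C)·(3.24×10⁴, 6.11×10⁴, -3.76×10⁴) = (-5.19×10⁻¹⁵, -9.79×10⁻¹⁵, 6.02×10⁻¹⁵) N.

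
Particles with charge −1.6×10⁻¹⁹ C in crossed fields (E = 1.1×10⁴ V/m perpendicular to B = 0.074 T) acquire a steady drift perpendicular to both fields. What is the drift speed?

In crossed fields the guiding centre drifts at v_d = |E×B|/B² = E/B, independent of charge and mass.
v_d = 1.1×10⁴/0.074 = 1.5×10⁵ m/s.

v_d ≈ 1.5×10⁵ m/s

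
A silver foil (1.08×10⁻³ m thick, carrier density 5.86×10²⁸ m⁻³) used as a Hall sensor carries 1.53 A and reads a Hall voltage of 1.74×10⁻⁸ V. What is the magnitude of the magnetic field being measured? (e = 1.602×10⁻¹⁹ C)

B ≈ 0.115 T

From V_H = IB/(n e t), B = V_H n e t / I.
B = (1.74×10⁻⁸)(5.86×10²⁸)(1.602×10⁻¹⁹)(1.08×10⁻³)/1.53 ≈ 0.115 T.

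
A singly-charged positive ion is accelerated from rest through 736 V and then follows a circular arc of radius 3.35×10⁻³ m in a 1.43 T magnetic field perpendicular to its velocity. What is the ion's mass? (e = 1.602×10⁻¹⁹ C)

m ≈ 2.50×10⁻²⁷ kg

Combine |q|V = ½mv² and r = mv/(|q|B): eliminate v to get m = qB²r²/(2V).
m = (1.602×10⁻¹⁹)(1.43)²(3.35×10⁻³)²/(2·736) ≈ 2.50×10⁻²⁷ kg.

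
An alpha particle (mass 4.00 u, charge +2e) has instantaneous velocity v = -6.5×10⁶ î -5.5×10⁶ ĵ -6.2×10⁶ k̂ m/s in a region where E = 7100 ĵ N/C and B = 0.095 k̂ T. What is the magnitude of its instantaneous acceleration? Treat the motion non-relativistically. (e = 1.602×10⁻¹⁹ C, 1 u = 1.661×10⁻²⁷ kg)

v×B = (-5.22×10⁵, 6.18×10⁵, 0) N/C.
E + v×B = (-5.22×10⁵, 6.25×10⁵, 0) N/C.
F = q(E + v×B) = (3.204×10⁻¹⁹ C)·(-5.22×10⁵, 6.25×10⁵, 0) = (-1.67×10⁻¹³, 2.00×10⁻¹³, 0) N.
|a| = |F|/m = 2.609×10⁻¹³/6.644×10⁻²⁷ ≈ 3.93×10¹³ m/s².

|a| ≈ 3.93×10¹³ m/s²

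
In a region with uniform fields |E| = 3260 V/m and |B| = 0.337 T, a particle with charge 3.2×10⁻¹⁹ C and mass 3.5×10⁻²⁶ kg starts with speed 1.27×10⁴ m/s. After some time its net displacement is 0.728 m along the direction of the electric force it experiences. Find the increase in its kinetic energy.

The magnetic force is always ⟂ v and does no work; only the electric force changes KE.
ΔKE = F_E · d = |q|E d = (3.2×10⁻¹⁹)(3260)(0.728) ≈ 7.59×10⁻¹⁶ J.

ΔKE ≈ 7.59×10⁻¹⁶ J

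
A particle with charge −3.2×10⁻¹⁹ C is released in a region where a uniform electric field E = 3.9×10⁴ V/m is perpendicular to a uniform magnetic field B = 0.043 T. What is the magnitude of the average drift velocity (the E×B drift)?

v_d ≈ 9.1×10⁵ m/s

The E×B drift speed is v_d = E/B.
v_d = 3.9×10⁴/0.043 = 9.1×10⁵ m/s.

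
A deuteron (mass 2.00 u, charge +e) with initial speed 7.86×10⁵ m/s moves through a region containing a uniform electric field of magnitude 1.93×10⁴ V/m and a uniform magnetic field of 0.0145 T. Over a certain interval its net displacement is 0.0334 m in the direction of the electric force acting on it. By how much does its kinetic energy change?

ΔKE ≈ 1.03×10⁻¹⁶ J

The magnetic force is always ⟂ v and does no work; only the electric force changes KE.
ΔKE = F_E · d = |q|E d = (1.602×10⁻¹⁹)(1.93×10⁴)(0.0334) ≈ 1.03×10⁻¹⁶ J.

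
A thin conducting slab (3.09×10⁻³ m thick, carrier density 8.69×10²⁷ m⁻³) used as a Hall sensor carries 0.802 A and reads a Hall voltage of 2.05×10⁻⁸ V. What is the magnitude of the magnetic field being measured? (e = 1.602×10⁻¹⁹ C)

B ≈ 0.110 T

From V_H = IB/(n e t), B = V_H n e t / I.
B = (2.05×10⁻⁸)(8.69×10²⁷)(1.602×10⁻¹⁹)(3.09×10⁻³)/0.802 ≈ 0.110 T.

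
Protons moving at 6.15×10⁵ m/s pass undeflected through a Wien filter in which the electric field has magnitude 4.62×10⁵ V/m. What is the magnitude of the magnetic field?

Balance of forces in the selector: qE = qvB ⇒ B = E/v.
B = 4.62×10⁵/6.15×10⁵ = 0.751 T.

B = 0.751 T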